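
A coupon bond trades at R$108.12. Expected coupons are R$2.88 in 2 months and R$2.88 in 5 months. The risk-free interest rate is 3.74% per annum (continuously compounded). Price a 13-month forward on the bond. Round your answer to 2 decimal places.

R$106.66

PV(coupons) I = 2.88·e^(−0.0374·2/12) + 2.88·e^(−0.0374·5/12)
I = 2.8621 + 2.8355 = 5.6976
F = (S − I)·e^(rT) = (108.12 − 5.6976) · e^(0.0374·13/12)
= 102.4224 · e^0.040517 = 102.4224 × 1.041349 = R$106.66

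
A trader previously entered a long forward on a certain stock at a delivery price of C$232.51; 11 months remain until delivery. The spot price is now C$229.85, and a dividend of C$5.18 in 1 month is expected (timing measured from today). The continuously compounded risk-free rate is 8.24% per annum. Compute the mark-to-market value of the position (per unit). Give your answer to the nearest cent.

PV(remaining dividends) I = 5.18·e^(−0.0824·1/12) = 5.1446
Current forward F = (S − I)·e^(rT) = (229.85 − 5.1446)·e^(0.0824·11/12) = 224.7054 × 1.078459 = 242.3356
Value (long) = (F − K)·e^(−rT) = (242.3356 − 232.51) × 0.927249 = 9.1108
Value = C$9.11

C$9.11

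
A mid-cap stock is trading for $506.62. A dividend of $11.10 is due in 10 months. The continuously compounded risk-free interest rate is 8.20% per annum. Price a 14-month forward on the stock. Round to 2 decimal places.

PV(dividends) I = 11.10·e^(−0.0820·10/12)
I = 10.3668
F = (S − I)·e^(rT) = (506.62 − 10.3668) · e^(0.0820·14/12)
= 496.2532 · e^0.095667 = 496.2532 × 1.100393 = $546.07

$546.07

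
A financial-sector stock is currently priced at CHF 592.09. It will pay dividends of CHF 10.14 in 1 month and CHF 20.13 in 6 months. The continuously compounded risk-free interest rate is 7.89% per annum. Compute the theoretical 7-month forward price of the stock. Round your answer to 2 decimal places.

CHF 589.17

PV(dividends) I = 10.14·e^(−0.0789·1/12) + 20.13·e^(−0.0789·6/12)
I = 10.0735 + 19.3513 = 29.4248
F = (S − I)·e^(rT) = (592.09 − 29.4248) · e^(0.0789·7/12)
= 562.6652 · e^0.046025 = 562.6652 × 1.047101 = CHF 589.17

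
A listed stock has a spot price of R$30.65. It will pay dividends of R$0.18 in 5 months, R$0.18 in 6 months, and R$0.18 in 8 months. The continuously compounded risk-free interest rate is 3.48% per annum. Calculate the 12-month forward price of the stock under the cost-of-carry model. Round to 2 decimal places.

PV(dividends) I = 0.18·e^(−0.0348·5/12) + 0.18·e^(−0.0348·6/12) + 0.18·e^(−0.0348·8/12)
I = 0.1774 + 0.1769 + 0.1759 = 0.5302
F = (S − I)·e^(rT) = (30.65 − 0.5302) · e^(0.0348·12/12)
= 30.1198 · e^0.034800 = 30.1198 × 1.035413 = R$31.19

R$31.19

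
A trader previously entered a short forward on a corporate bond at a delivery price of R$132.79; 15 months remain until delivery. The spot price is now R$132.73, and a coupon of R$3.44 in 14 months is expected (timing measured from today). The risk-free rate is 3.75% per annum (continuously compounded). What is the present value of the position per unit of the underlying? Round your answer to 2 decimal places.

-R$2.73

PV(remaining coupons) I = 3.44·e^(−0.0375·14/12) = 3.2927
Current forward F = (S − I)·e^(rT) = (132.73 − 3.2927)·e^(0.0375·15/12) = 129.4373 × 1.047991 = 135.6491
Value (long) = (F − K)·e^(−rT) = (135.6491 − 132.79) × 0.954207 = 2.7282
Short position value = −(long value) = -R$2.73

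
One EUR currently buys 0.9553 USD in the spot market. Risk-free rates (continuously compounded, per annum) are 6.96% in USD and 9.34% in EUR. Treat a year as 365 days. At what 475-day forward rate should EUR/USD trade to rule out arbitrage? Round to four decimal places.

0.9262

F = S·e^((r_USD − r_EUR)T) = 0.9553 · e^((0.0696 − 0.0934) × 475/365)
= 0.9553 · e^-0.030973 = 0.9553 × 0.969502
F = 0.9262 USD per EUR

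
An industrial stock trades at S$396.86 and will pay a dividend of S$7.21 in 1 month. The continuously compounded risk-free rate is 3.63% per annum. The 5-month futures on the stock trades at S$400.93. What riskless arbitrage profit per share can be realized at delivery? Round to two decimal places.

S$5.32 per share

PV(dividends) I = 7.21·e^(−0.0363·1/12) = 7.1882
Fair futures F* = (S − I)·e^(rT) = (396.86 − 7.1882)·e^0.015125 = 389.6718 × 1.015240 = 395.6104
Market S$400.93 > fair 395.6104: forward overpriced → cash-and-carry (borrow at r, buy the stock and collect the dividends, short the forward).
Profit at T = |F_mkt − F*| = |400.93 − 395.6104| = S$5.32 per share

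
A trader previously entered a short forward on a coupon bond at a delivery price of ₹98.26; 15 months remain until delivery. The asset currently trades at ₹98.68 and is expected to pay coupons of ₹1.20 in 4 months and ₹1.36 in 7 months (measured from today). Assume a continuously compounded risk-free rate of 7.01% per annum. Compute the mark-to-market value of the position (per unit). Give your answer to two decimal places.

PV(remaining coupons) I = 1.20·e^(−0.0701·4/12) + 1.36·e^(−0.0701·7/12) = 2.4778
Current forward F = (S − I)·e^(rT) = (98.68 − 2.4778)·e^(0.0701·15/12) = 96.2022 × 1.091579 = 105.0123
Value (long) = (F − K)·e^(−rT) = (105.0123 − 98.26) × 0.916104 = 6.1858
Short position value = −(long value) = -₹6.19

-₹6.19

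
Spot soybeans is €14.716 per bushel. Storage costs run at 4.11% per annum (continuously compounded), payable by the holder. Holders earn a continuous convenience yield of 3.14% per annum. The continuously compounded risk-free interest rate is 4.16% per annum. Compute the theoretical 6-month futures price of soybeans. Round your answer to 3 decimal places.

€15.098 per bushel

Net carry = r + u − y = 0.0416 + 0.0411 − 0.0314 = 0.0513
F = S·e^((r+u−y)T) = 14.716 · e^(0.0513 × 6/12) = 14.716 · e^0.025650
= 14.716 × 1.025982 = €15.098 per bushel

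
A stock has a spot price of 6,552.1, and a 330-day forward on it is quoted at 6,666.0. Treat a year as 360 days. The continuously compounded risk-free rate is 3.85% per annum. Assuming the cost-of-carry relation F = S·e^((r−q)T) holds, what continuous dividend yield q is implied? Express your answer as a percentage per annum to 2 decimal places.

From F = S·e^((r−q)T): (r − q) = ln(F/S)/T
ln(6666.0/6552.1) = ln(1.017384) = 0.017235
(r − q) = 0.017235 / (330/360) = 0.018802
q = r − ln(F/S)/T = 0.0385 − 0.018802 = 0.019698
q = 1.97%

1.97%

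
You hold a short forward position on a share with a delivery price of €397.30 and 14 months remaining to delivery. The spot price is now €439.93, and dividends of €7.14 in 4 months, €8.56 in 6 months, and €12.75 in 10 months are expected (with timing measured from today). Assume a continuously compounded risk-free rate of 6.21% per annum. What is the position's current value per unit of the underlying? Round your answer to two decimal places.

-€43.00

PV(remaining dividends) I = 7.14·e^(−0.0621·4/12) + 8.56·e^(−0.0621·6/12) + 12.75·e^(−0.0621·10/12) = 27.3990
Current forward F = (S − I)·e^(rT) = (439.93 − 27.3990)·e^(0.0621·14/12) = 412.5310 × 1.075139 = 443.5282
Value (long) = (F − K)·e^(−rT) = (443.5282 − 397.30) × 0.930112 = 42.9974
Short position value = −(long value) = -€43.00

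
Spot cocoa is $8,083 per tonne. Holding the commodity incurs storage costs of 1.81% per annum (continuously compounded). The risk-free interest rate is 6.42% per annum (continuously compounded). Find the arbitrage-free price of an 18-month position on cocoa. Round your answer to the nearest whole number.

Net carry = r + u − y = 0.0642 + 0.0181 − 0.0000 = 0.0823
F = S·e^((r+u−y)T) = 8083 · e^(0.0823 × 18/12) = 8083 · e^0.123450
= 8083 × 1.131393 = $9,145 per tonne

$9,145 per tonne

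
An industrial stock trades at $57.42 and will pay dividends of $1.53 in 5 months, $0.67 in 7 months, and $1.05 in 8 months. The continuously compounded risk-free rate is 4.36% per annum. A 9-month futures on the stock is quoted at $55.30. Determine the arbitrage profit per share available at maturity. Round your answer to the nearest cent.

$0.75 per share

PV(dividends) I = 1.53·e^(−0.0436·5/12) + 0.67·e^(−0.0436·7/12) + 1.05·e^(−0.0436·8/12) = 3.1755
Fair futures F* = (S − I)·e^(rT) = (57.42 − 3.1755)·e^0.032700 = 54.2445 × 1.033241 = 56.0476
Market $55.30 < fair 56.0476: forward underpriced → reverse cash-and-carry (short the stock, invest proceeds at r, pay the dividends, go long the forward).
Profit at T = |F_mkt − F*| = |55.30 − 56.0476| = $0.75 per share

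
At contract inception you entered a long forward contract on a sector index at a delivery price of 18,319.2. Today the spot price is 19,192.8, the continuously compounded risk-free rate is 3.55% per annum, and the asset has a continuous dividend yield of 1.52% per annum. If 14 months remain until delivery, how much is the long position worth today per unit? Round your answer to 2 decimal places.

Current fair forward for the remaining 14 months: F = S·e^((r − q)·T), (r − q) = 0.0355 − 0.0152 = 0.0203
F = 19192.8 · e^(0.0203 × 14/12) = 19192.8 × 1.02396601 = 19652.7748
Value of long forward = (F − K)·e^(−rT) = (19652.7748 − 18319.2) · e^(−0.0355·14/12)
= 1333.5748 × 0.95942928 = 1279.47

1279.47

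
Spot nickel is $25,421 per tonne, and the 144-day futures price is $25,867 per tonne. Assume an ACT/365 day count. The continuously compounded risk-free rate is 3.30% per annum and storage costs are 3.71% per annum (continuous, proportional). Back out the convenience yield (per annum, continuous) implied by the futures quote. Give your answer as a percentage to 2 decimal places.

2.60%

F = S·e^((r+u−y)T) ⇒ (r+u−y) = ln(F/S)/T
ln(25867/25421) = 0.017392; /T ⇒ 0.044084
y = r + u − ln(F/S)/T = 0.0330 + 0.0371 − 0.044084 = 0.026016
y = 2.60%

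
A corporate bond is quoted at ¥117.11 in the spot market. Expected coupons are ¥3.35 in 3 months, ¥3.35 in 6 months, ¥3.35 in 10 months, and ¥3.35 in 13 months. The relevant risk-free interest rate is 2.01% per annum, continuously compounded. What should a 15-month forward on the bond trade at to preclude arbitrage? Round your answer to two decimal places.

PV(coupons) I = 3.35·e^(−0.0201·3/12) + 3.35·e^(−0.0201·6/12) + 3.35·e^(−0.0201·10/12) + 3.35·e^(−0.0201·13/12)
I = 3.3332 + 3.3165 + 3.2944 + 3.2778 = 13.2219
F = (S − I)·e^(rT) = (117.11 − 13.2219) · e^(0.0201·15/12)
= 103.8881 · e^0.025125 = 103.8881 × 1.025443 = ¥106.53

¥106.53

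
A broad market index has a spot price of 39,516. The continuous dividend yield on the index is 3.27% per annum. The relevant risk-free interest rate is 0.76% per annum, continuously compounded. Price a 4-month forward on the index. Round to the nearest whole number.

F = S·e^((r − q)T) = 39516 · e^((0.0076 − 0.0327) × 4/12)
= 39516 · e^-0.008367 = 39516 × 0.991668
F = 39,187

39,187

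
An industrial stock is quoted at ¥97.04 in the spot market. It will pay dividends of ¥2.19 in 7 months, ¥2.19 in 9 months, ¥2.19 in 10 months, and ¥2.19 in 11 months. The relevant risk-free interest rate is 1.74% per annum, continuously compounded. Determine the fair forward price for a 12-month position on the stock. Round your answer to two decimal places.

¥89.95

PV(dividends) I = 2.19·e^(−0.0174·7/12) + 2.19·e^(−0.0174·9/12) + 2.19·e^(−0.0174·10/12) + 2.19·e^(−0.0174·11/12)
I = 2.1679 + 2.1616 + 2.1585 + 2.1553 = 8.6433
F = (S − I)·e^(rT) = (97.04 − 8.6433) · e^(0.0174·12/12)
= 88.3967 · e^0.017400 = 88.3967 × 1.017552 = ¥89.95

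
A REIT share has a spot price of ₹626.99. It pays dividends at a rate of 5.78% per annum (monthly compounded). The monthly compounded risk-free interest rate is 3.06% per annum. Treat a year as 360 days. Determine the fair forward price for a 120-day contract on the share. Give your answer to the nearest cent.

F = S · (1+r/12)^(12T) / (1+q/12)^(12T)
= 626.99 × 1.010239 / 1.019406 = 626.99 × 0.991008
F = ₹621.35

₹621.35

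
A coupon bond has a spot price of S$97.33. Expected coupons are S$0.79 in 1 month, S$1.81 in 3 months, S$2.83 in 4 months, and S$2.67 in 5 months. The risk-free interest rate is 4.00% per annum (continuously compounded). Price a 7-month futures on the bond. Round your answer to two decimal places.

PV(coupons) I = 0.79·e^(−0.0400·1/12) + 1.81·e^(−0.0400·3/12) + 2.83·e^(−0.0400·4/12) + 2.67·e^(−0.0400·5/12)
I = 0.7874 + 1.7920 + 2.7925 + 2.6259 = 7.9978
F = (S − I)·e^(rT) = (97.33 − 7.9978) · e^(0.0400·7/12)
= 89.3322 · e^0.023333 = 89.3322 × 1.023607 = S$91.44

S$91.44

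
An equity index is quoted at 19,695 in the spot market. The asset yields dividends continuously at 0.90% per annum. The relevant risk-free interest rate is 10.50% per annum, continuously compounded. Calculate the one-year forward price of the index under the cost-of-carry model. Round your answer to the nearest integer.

21,679

F = S·e^((r − q)T) = 19695 · e^((0.1050 − 0.0090) × 12/12)
= 19695 · e^0.096000 = 19695 × 1.100759
F = 21,679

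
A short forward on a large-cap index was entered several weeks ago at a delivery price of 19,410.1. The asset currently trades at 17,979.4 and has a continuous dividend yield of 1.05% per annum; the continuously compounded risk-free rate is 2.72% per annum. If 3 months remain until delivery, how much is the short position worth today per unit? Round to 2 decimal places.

Current fair forward for the remaining 3 months: F = S·e^((r − q)·T), (r − q) = 0.0272 − 0.0105 = 0.0167
F = 17979.4 · e^(0.0167 × 3/12) = 17979.4 × 1.00418373 = 18054.6210
Value of long forward = (F − K)·e^(−rT) = (18054.6210 − 19410.1) · e^(−0.0272·3/12)
= -1355.4790 × 0.99322307 = -1346.29
Short position value = −(long value) = 1346.29

1346.29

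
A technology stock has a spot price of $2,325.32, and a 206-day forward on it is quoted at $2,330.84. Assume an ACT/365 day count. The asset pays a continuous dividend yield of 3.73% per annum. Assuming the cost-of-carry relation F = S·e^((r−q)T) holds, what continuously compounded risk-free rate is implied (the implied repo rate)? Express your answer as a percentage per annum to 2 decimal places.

From F = S·e^((r−q)T): (r − q) = ln(F/S)/T
ln(2330.84/2325.32) = ln(1.002374) = 0.002371
(r − q) = 0.002371 / (206/365) = 0.004201
r = ln(F/S)/T + q = 0.004201 + 0.0373 = 0.041501
r = 4.15%

4.15%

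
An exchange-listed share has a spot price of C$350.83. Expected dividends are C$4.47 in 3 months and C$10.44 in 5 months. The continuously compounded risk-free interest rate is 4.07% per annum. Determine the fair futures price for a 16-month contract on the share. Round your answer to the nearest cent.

PV(dividends) I = 4.47·e^(−0.0407·3/12) + 10.44·e^(−0.0407·5/12)
I = 4.4247 + 10.2644 = 14.6891
F = (S − I)·e^(rT) = (350.83 − 14.6891) · e^(0.0407·16/12)
= 336.1409 · e^0.054267 = 336.1409 × 1.055766 = C$354.89

C$354.89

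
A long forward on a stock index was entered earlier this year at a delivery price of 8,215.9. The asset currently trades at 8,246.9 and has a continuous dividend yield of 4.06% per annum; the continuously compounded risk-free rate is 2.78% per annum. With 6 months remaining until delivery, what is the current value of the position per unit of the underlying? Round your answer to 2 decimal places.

Current fair forward for the remaining 6 months: F = S·e^((r − q)·T), (r − q) = 0.0278 − 0.0406 = -0.0128
F = 8246.9 · e^(-0.0128 × 6/12) = 8246.9 × 0.99362044 = 8194.2884
Value of long forward = (F − K)·e^(−rT) = (8194.2884 − 8215.9) · e^(−0.0278·6/12)
= -21.6116 × 0.98619616 = -21.31

-21.31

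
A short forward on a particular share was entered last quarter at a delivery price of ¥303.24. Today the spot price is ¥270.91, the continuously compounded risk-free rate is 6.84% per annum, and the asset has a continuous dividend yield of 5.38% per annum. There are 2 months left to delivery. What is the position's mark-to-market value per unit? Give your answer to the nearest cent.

¥31.31

Current fair forward for the remaining 2 months: F = S·e^((r − q)·T), (r − q) = 0.0684 − 0.0538 = 0.0146
F = 270.91 · e^(0.0146 × 2/12) = 270.91 × 1.002436 = 271.5699
Value of long forward = (F − K)·e^(−rT) = (271.5699 − 303.24) · e^(−0.0684·2/12)
= -31.6701 × 0.988665 = -31.31
Short position value = −(long value) = ¥31.31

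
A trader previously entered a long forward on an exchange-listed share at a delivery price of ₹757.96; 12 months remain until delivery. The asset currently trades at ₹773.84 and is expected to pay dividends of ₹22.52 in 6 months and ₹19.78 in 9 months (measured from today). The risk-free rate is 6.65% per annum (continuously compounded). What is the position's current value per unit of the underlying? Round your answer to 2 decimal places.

PV(remaining dividends) I = 22.52·e^(−0.0665·6/12) + 19.78·e^(−0.0665·9/12) = 40.6012
Current forward F = (S − I)·e^(rT) = (773.84 − 40.6012)·e^(0.0665·12/12) = 733.2388 × 1.068761 = 783.6570
Value (long) = (F − K)·e^(−rT) = (783.6570 − 757.96) × 0.935663 = 24.0437
Value = ₹24.04

₹24.04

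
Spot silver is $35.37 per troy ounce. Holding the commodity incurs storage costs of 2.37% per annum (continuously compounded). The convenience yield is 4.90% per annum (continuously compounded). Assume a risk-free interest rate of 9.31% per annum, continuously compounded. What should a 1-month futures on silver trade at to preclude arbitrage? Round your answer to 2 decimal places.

$35.57 per troy ounce

Net carry = r + u − y = 0.0931 + 0.0237 − 0.0490 = 0.0678
F = S·e^((r+u−y)T) = 35.37 · e^(0.0678 × 1/12) = 35.37 · e^0.005650
= 35.37 × 1.005666 = $35.57 per troy ounce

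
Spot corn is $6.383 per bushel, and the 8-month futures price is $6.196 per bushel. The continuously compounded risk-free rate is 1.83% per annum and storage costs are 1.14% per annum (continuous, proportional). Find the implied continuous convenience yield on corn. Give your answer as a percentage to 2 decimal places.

F = S·e^((r+u−y)T) ⇒ (r+u−y) = ln(F/S)/T
ln(6.196/6.383) = -0.029734; /T ⇒ -0.044601
y = r + u − ln(F/S)/T = 0.0183 + 0.0114 + 0.044601 = 0.074301
y = 7.43%

7.43%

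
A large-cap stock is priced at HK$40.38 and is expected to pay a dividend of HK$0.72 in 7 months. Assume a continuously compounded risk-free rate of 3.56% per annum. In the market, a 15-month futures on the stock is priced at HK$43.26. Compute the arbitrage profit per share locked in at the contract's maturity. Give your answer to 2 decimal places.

HK$1.78 per share

PV(dividends) I = 0.72·e^(−0.0356·7/12) = 0.7052
Fair futures F* = (S − I)·e^(rT) = (40.38 − 0.7052)·e^0.044500 = 39.6748 × 1.045505 = 41.4802
Market HK$43.26 > fair 41.4802: forward overpriced → cash-and-carry (borrow at r, buy the stock and collect the dividends, short the forward).
Profit at T = |F_mkt − F*| = |43.26 − 41.4802| = HK$1.78 per share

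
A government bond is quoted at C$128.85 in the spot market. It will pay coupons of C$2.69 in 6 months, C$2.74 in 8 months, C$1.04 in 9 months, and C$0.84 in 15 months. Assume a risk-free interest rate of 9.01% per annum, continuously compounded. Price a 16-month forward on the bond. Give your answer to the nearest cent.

PV(coupons) I = 2.69·e^(−0.0901·6/12) + 2.74·e^(−0.0901·8/12) + 1.04·e^(−0.0901·9/12) + 0.84·e^(−0.0901·15/12)
I = 2.5715 + 2.5803 + 0.9720 + 0.7505 = 6.8743
F = (S − I)·e^(rT) = (128.85 − 6.8743) · e^(0.0901·16/12)
= 121.9757 · e^0.120133 = 121.9757 × 1.127647 = C$137.55

C$137.55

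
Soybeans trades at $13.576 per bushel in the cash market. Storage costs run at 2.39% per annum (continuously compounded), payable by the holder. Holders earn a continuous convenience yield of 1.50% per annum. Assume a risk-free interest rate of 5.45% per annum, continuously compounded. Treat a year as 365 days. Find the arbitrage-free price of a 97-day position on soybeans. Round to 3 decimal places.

$13.807 per bushel

Net carry = r + u − y = 0.0545 + 0.0239 − 0.0150 = 0.0634
F = S·e^((r+u−y)T) = 13.576 · e^(0.0634 × 97/365) = 13.576 · e^0.016849
= 13.576 × 1.016992 = $13.807 per bushel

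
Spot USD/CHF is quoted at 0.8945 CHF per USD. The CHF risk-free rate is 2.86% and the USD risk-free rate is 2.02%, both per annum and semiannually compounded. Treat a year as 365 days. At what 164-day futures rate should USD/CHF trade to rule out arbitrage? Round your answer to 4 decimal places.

0.8978

By covered interest parity, F = S · (1+r_CHF/2)^(2T) / (1+r_USD/2)^(2T)
= 0.8945 × 1.012841 / 1.009072 = 0.8945 × 1.003735
F = 0.8978 CHF per USD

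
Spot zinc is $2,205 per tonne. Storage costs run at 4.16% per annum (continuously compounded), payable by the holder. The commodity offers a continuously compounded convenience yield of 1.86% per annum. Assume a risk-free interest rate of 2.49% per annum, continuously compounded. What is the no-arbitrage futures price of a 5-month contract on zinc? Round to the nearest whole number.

Net carry = r + u − y = 0.0249 + 0.0416 − 0.0186 = 0.0479
F = S·e^((r+u−y)T) = 2205 · e^(0.0479 × 5/12) = 2205 · e^0.019958
= 2205 × 1.020158 = $2,249 per tonne

$2,249 per tonne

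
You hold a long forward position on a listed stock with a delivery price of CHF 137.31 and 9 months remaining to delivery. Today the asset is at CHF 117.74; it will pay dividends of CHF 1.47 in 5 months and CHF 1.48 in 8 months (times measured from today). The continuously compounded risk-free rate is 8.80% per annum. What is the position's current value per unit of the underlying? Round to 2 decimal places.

-CHF 13.61

PV(remaining dividends) I = 1.47·e^(−0.0880·5/12) + 1.48·e^(−0.0880·8/12) = 2.8127
Current forward F = (S − I)·e^(rT) = (117.74 − 2.8127)·e^(0.0880·9/12) = 114.9273 × 1.068227 = 122.7684
Value (long) = (F − K)·e^(−rT) = (122.7684 − 137.31) × 0.936131 = -13.6128
Value = -CHF 13.61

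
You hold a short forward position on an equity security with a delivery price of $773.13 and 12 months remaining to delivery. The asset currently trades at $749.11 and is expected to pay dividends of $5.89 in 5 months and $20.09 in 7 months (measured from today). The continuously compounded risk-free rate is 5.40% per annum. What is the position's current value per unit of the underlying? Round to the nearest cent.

$8.60

PV(remaining dividends) I = 5.89·e^(−0.0540·5/12) + 20.09·e^(−0.0540·7/12) = 25.2260
Current forward F = (S − I)·e^(rT) = (749.11 − 25.2260)·e^(0.0540·12/12) = 723.8840 × 1.055485 = 764.0487
Value (long) = (F − K)·e^(−rT) = (764.0487 − 773.13) × 0.947432 = -8.6039
Short position value = −(long value) = $8.60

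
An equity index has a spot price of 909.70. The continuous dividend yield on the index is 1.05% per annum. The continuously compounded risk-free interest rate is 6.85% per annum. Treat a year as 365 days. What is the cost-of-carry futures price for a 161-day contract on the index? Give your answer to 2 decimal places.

933.27

F = S·e^((r − q)T) = 909.70 · e^((0.0685 − 0.0105) × 161/365)
= 909.70 · e^0.025584 = 909.70 × 1.025914
F = 933.27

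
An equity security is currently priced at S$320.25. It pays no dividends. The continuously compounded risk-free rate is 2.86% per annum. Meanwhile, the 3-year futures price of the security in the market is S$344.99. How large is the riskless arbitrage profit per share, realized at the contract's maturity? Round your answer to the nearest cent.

S$3.95 per share

Fair futures: F* = S·e^(carry·T), with carry = r = 0.0286
F* = 320.25 · e^(0.0286 × 3) = 320.25 · e^0.085800 = 320.25 × 1.089588 = S$348.9406
Market S$344.99 < fair S$348.9406: forward underpriced → reverse cash-and-carry (short spot, go long the forward).
At maturity, profit = |F_mkt − F*| = |344.99 − 348.9406| = S$3.95 per share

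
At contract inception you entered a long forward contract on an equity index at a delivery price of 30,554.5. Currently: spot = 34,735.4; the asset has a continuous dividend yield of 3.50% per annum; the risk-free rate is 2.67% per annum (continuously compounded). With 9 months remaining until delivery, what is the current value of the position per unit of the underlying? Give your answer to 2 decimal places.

Current fair forward for the remaining 9 months: F = S·e^((r − q)·T), (r − q) = 0.0267 − 0.0350 = -0.0083
F = 34735.4 · e^(-0.0083 × 9/12) = 34735.4 × 0.99379434 = 34519.8439
Value of long forward = (F − K)·e^(−rT) = (34519.8439 − 30554.5) · e^(−0.0267·9/12)
= 3965.3439 × 0.98017417 = 3886.73

3886.73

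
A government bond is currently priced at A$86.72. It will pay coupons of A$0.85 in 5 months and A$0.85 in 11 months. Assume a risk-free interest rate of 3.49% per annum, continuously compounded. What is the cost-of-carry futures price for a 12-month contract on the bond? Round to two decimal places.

A$88.08

PV(coupons) I = 0.85·e^(−0.0349·5/12) + 0.85·e^(−0.0349·11/12)
I = 0.8377 + 0.8232 = 1.6609
F = (S − I)·e^(rT) = (86.72 − 1.6609) · e^(0.0349·12/12)
= 85.0591 · e^0.034900 = 85.0591 × 1.035516 = A$88.08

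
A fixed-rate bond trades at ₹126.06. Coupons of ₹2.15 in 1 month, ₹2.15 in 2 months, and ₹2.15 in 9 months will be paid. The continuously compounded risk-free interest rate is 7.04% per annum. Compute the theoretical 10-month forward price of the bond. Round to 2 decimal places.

₹126.99

PV(coupons) I = 2.15·e^(−0.0704·1/12) + 2.15·e^(−0.0704·2/12) + 2.15·e^(−0.0704·9/12)
I = 2.1374 + 2.1249 + 2.0394 = 6.3017
F = (S − I)·e^(rT) = (126.06 − 6.3017) · e^(0.0704·10/12)
= 119.7583 · e^0.058667 = 119.7583 × 1.060422 = ₹126.99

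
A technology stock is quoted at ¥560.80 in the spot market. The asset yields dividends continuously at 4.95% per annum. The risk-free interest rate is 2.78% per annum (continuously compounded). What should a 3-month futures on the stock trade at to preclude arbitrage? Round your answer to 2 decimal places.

¥557.77

F = S·e^((r − q)T) = 560.80 · e^((0.0278 − 0.0495) × 3/12)
= 560.80 · e^-0.005425 = 560.80 × 0.994590
F = ¥557.77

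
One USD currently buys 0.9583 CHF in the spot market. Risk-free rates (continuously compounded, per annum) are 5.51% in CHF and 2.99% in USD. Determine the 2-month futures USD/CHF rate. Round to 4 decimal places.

F = S·e^((r_CHF − r_USD)T) = 0.9583 · e^((0.0551 − 0.0299) × 2/12)
= 0.9583 · e^0.004200 = 0.9583 × 1.004209
F = 0.9623 CHF per USD

0.9623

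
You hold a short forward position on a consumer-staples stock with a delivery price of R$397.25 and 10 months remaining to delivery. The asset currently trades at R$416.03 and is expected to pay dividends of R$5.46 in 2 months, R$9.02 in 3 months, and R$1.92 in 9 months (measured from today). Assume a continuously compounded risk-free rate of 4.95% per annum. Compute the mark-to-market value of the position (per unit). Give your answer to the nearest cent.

-R$18.66

PV(remaining dividends) I = 5.46·e^(−0.0495·2/12) + 9.02·e^(−0.0495·3/12) + 1.92·e^(−0.0495·9/12) = 16.1742
Current forward F = (S − I)·e^(rT) = (416.03 − 16.1742)·e^(0.0495·10/12) = 399.8558 × 1.042113 = 416.6949
Value (long) = (F − K)·e^(−rT) = (416.6949 − 397.25) × 0.959589 = 18.6591
Short position value = −(long value) = -R$18.66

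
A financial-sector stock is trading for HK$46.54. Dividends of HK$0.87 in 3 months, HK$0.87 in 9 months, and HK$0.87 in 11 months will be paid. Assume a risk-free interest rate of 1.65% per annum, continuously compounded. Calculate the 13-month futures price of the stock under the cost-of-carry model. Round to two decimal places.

PV(dividends) I = 0.87·e^(−0.0165·3/12) + 0.87·e^(−0.0165·9/12) + 0.87·e^(−0.0165·11/12)
I = 0.8664 + 0.8593 + 0.8569 = 2.5826
F = (S − I)·e^(rT) = (46.54 − 2.5826) · e^(0.0165·13/12)
= 43.9574 · e^0.017875 = 43.9574 × 1.018036 = HK$44.75

HK$44.75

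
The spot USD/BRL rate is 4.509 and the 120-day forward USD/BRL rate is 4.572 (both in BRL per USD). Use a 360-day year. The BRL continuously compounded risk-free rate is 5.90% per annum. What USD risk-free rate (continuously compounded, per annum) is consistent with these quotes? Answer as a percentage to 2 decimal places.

1.74%

F = S·e^((r_BRL − r_USD)T) ⇒ r_USD = r_BRL − ln(F/S)/T
ln(4.572/4.509) = 0.013875; /(120/360) = 0.041625
r_USD = 0.0590 − 0.041625 = 0.017375
r_USD = 1.74%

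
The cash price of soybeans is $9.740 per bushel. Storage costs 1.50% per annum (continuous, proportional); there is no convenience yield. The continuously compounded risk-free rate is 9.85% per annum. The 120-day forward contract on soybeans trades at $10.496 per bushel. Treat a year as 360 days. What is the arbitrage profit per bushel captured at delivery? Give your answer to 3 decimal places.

Fair forward: F* = S·e^(carry·T), with carry = (r + u) = 0.0985 + 0.0150 = 0.1135
F* = 9.740 · e^(0.1135 × 120/360) = 9.740 · e^0.037833 = 9.740 × 1.038558 = $10.1156
Market $10.496 > fair $10.1156: forward overpriced → cash-and-carry (buy spot, short the forward).
At maturity, profit = |F_mkt − F*| = |10.496 − 10.1156| = $0.380 per bushel

$0.380 per bushel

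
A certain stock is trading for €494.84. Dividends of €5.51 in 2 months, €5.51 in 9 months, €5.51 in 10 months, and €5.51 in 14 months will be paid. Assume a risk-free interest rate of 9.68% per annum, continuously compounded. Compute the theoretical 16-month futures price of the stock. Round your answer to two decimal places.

€539.63

PV(dividends) I = 5.51·e^(−0.0968·2/12) + 5.51·e^(−0.0968·9/12) + 5.51·e^(−0.0968·10/12) + 5.51·e^(−0.0968·14/12)
I = 5.4218 + 5.1241 + 5.0830 + 4.9216 = 20.5505
F = (S − I)·e^(rT) = (494.84 − 20.5505) · e^(0.0968·16/12)
= 474.2895 · e^0.129067 = 474.2895 × 1.137766 = €539.63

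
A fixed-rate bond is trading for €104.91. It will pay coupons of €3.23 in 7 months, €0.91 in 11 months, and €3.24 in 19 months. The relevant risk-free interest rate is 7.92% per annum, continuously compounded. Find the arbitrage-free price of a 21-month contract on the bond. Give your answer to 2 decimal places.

€112.71

PV(coupons) I = 3.23·e^(−0.0792·7/12) + 0.91·e^(−0.0792·11/12) + 3.24·e^(−0.0792·19/12)
I = 3.0842 + 0.8463 + 2.8581 = 6.7886
F = (S − I)·e^(rT) = (104.91 − 6.7886) · e^(0.0792·21/12)
= 98.1214 · e^0.138600 = 98.1214 × 1.148665 = €112.71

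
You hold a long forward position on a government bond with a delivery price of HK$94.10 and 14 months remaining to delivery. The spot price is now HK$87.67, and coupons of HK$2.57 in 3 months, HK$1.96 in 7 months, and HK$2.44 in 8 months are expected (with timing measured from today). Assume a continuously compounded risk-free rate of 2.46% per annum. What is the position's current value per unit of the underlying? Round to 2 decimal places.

PV(remaining coupons) I = 2.57·e^(−0.0246·3/12) + 1.96·e^(−0.0246·7/12) + 2.44·e^(−0.0246·8/12) = 6.8866
Current forward F = (S − I)·e^(rT) = (87.67 − 6.8866)·e^(0.0246·14/12) = 80.7834 × 1.029116 = 83.1355
Value (long) = (F − K)·e^(−rT) = (83.1355 − 94.10) × 0.971708 = -10.6543
Value = -HK$10.65

-HK$10.65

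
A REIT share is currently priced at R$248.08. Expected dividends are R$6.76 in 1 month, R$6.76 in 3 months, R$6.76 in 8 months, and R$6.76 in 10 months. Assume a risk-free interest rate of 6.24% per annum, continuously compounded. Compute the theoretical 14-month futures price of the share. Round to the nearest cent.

PV(dividends) I = 6.76·e^(−0.0624·1/12) + 6.76·e^(−0.0624·3/12) + 6.76·e^(−0.0624·8/12) + 6.76·e^(−0.0624·10/12)
I = 6.7249 + 6.6554 + 6.4846 + 6.4175 = 26.2824
F = (S − I)·e^(rT) = (248.08 − 26.2824) · e^(0.0624·14/12)
= 221.7976 · e^0.072800 = 221.7976 × 1.075515 = R$238.55

R$238.55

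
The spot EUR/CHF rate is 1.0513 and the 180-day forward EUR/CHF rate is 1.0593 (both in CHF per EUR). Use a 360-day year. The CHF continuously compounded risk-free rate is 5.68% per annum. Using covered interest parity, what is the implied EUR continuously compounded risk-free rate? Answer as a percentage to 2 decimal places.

4.16%

F = S·e^((r_CHF − r_EUR)T) ⇒ r_EUR = r_CHF − ln(F/S)/T
ln(1.0593/1.0513) = 0.007581; /(180/360) = 0.015162
r_EUR = 0.0568 − 0.015162 = 0.041638
r_EUR = 4.16%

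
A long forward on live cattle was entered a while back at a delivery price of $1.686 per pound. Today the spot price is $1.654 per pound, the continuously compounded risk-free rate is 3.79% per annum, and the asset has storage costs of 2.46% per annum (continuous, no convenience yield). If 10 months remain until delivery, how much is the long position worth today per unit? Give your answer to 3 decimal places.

$0.055 per pound

Current fair forward for the remaining 10 months: F = S·e^((r + u)·T), (r + u) = 0.0379 + 0.0246 = 0.0625
F = 1.654 · e^(0.0625 × 10/12) = 1.654 × 1.053464 = 1.7424
Value of long forward = (F − K)·e^(−rT) = (1.7424 − 1.686) · e^(−0.0379·10/12)
= 0.0564 × 0.968910 = 0.055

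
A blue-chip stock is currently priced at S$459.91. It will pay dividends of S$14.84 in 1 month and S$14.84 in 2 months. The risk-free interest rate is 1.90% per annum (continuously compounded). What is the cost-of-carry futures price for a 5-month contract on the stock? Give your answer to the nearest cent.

S$433.72

PV(dividends) I = 14.84·e^(−0.0190·1/12) + 14.84·e^(−0.0190·2/12)
I = 14.8165 + 14.7931 = 29.6096
F = (S − I)·e^(rT) = (459.91 − 29.6096) · e^(0.0190·5/12)
= 430.3004 · e^0.007917 = 430.3004 × 1.007948 = S$433.72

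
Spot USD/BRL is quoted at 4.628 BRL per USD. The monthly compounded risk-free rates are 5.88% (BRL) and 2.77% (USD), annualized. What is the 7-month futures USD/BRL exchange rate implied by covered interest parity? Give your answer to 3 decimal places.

By covered interest parity, F = S · (1+r_BRL/12)^(12T) / (1+r_USD/12)^(12T)
= 4.628 × 1.034808 / 1.016271 = 4.628 × 1.018240
F = 4.712 BRL per USD

4.712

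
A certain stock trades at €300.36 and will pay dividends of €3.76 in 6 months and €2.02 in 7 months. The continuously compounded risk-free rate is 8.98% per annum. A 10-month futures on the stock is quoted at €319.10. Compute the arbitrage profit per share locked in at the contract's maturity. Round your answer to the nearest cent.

€1.34 per share

PV(dividends) I = 3.76·e^(−0.0898·6/12) + 2.02·e^(−0.0898·7/12) = 5.5118
Fair futures F* = (S − I)·e^(rT) = (300.36 − 5.5118)·e^0.074833 = 294.8482 × 1.077704 = 317.7591
Market €319.10 > fair 317.7591: forward overpriced → cash-and-carry (borrow at r, buy the stock and collect the dividends, short the forward).
Profit at T = |F_mkt − F*| = |319.10 − 317.7591| = €1.34 per share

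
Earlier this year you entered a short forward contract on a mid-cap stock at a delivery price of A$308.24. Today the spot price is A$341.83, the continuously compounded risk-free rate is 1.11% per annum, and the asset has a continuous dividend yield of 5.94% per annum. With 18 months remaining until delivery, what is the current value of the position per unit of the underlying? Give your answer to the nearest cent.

Current fair forward for the remaining 18 months: F = S·e^((r − q)·T), (r − q) = 0.0111 − 0.0594 = -0.0483
F = 341.83 · e^(-0.0483 × 18/12) = 341.83 × 0.930112 = 317.9402
Value of long forward = (F − K)·e^(−rT) = (317.9402 − 308.24) · e^(−0.0111·18/12)
= 9.7002 × 0.983488 = 9.54
Short position value = −(long value) = -A$9.54

-A$9.54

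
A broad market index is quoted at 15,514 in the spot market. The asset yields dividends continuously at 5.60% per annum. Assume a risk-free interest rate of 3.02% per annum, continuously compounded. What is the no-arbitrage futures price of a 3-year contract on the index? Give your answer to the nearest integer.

F = S·e^((r − q)T) = 15514 · e^((0.0302 − 0.0560) × 3)
= 15514 · e^-0.077400 = 15514 × 0.925520
F = 14,359

14,359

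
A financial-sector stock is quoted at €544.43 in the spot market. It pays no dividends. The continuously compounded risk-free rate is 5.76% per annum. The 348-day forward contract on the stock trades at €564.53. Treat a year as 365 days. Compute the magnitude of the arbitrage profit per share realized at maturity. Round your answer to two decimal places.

Fair forward: F* = S·e^(carry·T), with carry = r = 0.0576
F* = 544.43 · e^(0.0576 × 348/365) = 544.43 · e^0.054917 = 544.43 × 1.056453 = €575.1647
Market €564.53 < fair €575.1647: forward underpriced → reverse cash-and-carry (short spot, go long the forward).
At maturity, profit = |F_mkt − F*| = |564.53 − 575.1647| = €10.63 per share

€10.63 per share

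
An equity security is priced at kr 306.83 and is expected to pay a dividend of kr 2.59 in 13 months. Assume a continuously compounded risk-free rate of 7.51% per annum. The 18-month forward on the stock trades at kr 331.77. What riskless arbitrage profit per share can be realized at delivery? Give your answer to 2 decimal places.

kr 8.97 per share

PV(dividends) I = 2.59·e^(−0.0751·13/12) = 2.3876
Fair forward F* = (S − I)·e^(rT) = (306.83 − 2.3876)·e^0.112650 = 304.4424 × 1.119240 = 340.7441
Market kr 331.77 < fair 340.7441: forward underpriced → reverse cash-and-carry (short the stock, invest proceeds at r, pay the dividends, go long the forward).
Profit at T = |F_mkt − F*| = |331.77 − 340.7441| = kr 8.97 per share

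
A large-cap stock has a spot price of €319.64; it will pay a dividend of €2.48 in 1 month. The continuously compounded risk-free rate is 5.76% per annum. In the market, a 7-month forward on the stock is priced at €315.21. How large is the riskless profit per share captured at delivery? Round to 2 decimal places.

€12.80 per share

PV(dividends) I = 2.48·e^(−0.0576·1/12) = 2.4681
Fair forward F* = (S − I)·e^(rT) = (319.64 − 2.4681)·e^0.033600 = 317.1719 × 1.034171 = 328.0100
Market €315.21 < fair 328.0100: forward underpriced → reverse cash-and-carry (short the stock, invest proceeds at r, pay the dividends, go long the forward).
Profit at T = |F_mkt − F*| = |315.21 − 328.0100| = €12.80 per share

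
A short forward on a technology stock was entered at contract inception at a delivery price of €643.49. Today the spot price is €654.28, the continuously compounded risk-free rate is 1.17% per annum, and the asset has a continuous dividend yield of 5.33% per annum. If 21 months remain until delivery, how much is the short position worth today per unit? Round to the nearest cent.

Current fair forward for the remaining 21 months: F = S·e^((r − q)·T), (r − q) = 0.0117 − 0.0533 = -0.0416
F = 654.28 · e^(-0.0416 × 21/12) = 654.28 × 0.929787 = 608.3410
Value of long forward = (F − K)·e^(−rT) = (608.3410 − 643.49) · e^(−0.0117·21/12)
= -35.1490 × 0.979733 = -34.44
Short position value = −(long value) = €34.44

€34.44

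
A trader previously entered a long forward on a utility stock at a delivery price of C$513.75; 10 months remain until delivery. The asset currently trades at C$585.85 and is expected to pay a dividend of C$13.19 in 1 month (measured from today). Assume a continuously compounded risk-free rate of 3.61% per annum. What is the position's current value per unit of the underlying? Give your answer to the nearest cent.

C$74.17

PV(remaining dividends) I = 13.19·e^(−0.0361·1/12) = 13.1504
Current forward F = (S − I)·e^(rT) = (585.85 − 13.1504)·e^(0.0361·10/12) = 572.6996 × 1.030540 = 590.1898
Value (long) = (F − K)·e^(−rT) = (590.1898 − 513.75) × 0.970365 = 74.1745
Value = C$74.17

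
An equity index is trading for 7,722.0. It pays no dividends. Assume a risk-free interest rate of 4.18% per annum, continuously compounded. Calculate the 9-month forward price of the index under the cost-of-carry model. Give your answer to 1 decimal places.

F = S·e^(rT) = 7722.0 · e^(0.0418 × 9/12)
= 7722.0 · e^0.031350 = 7722.0 × 1.031847
F = 7,967.9

7,967.9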